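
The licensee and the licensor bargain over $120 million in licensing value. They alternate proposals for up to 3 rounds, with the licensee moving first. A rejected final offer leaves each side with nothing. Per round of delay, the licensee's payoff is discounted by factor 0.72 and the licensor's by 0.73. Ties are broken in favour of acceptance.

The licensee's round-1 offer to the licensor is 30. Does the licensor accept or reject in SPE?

Accept

Round 3 (the licensee proposes): the licensor will accept anything ≥ 0, so the licensee offers 0 and keeps 120.
Round 2 (the licensor proposes): the licensee can get 120 next round, worth 0.72 × 120 = 86.4 now; the licensor offers that and keeps 33.6.
So by rejecting in round 1, the licensor gets 33.6 next round, worth 0.73 × 33.6 = 24.528 now.
Offer 30 ≥ 24.528, so the licensor accepts.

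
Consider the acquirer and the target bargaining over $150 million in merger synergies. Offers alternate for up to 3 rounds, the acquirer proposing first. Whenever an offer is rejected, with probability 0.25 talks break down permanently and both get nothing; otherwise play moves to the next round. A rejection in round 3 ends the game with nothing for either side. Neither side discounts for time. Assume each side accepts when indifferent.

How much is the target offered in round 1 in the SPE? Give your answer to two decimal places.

28.13

By backward induction:
Round 3 (the acquirer proposes): the target will accept anything ≥ 0, so the acquirer offers 0 and keeps 150.
Round 2 (the target proposes): rejecting gives the acquirer an expected 0.75 × 150 = 112.5. The target offers 112.5 and keeps 150 − 112.5 = 37.5.
Round 1 (the acquirer proposes): rejecting gives the target an expected 0.75 × 37.5 = 28.125; the acquirer offers that and keeps 121.875.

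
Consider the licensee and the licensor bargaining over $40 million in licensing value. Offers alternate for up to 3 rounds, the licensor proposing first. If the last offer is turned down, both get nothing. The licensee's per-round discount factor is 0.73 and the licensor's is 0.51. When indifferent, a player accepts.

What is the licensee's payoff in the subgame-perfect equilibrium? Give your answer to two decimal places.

14.31

Round 3 (the licensor proposes): the licensee will accept anything ≥ 0, so the licensor offers 0 and keeps 40.
Round 2 (the licensee proposes): the licensor can get 40 next round, worth 0.51 × 40 = 20.4 now. The licensee offers 20.4 and keeps 40 − 20.4 = 19.6.
Round 1 (the licensor proposes): the licensee can get 19.6 next round, worth 0.73 × 19.6 = 14.308 now, so the licensor offers 14.308, keeping 25.692.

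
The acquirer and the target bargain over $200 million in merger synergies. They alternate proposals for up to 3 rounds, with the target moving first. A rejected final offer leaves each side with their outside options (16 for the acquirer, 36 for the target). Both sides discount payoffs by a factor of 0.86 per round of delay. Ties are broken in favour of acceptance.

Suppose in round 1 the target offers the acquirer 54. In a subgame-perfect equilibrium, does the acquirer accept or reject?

Work out the acquirer's continuation value if the offer is rejected.
Round 3 (the target proposes): the acquirer gets 16 if talks fail, so the target offers 16 and keeps 184.
Round 2 (the acquirer proposes): the target can get 184 next round, worth 0.86 × 184 = 158.24 now; the acquirer offers that and keeps 41.76.
So by rejecting in round 1, the acquirer gets 41.76 next round, worth 0.86 × 41.76 = 35.9136 now.
Offer 54 ≥ 35.9136, so the acquirer accepts.

Accept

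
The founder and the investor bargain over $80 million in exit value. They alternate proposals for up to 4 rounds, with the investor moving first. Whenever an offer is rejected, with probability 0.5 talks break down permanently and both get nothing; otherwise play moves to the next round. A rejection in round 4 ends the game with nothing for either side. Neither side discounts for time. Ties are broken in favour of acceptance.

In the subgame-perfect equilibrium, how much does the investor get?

50

By backward induction:
Round 4 (the founder proposes): the investor will accept anything ≥ 0, so the founder offers 0 and keeps 80.
Round 3 (the investor proposes): rejecting gives the founder an expected 0.5 × 80 = 40; the investor offers that and keeps 40.
Round 2 (the founder proposes): rejecting gives the investor an expected 0.5 × 40 = 20. The founder offers 20 and keeps 80 − 20 = 60.
Round 1 (the investor proposes): rejecting gives the founder an expected 0.5 × 60 = 30. The investor offers 30 and keeps 80 − 30 = 50.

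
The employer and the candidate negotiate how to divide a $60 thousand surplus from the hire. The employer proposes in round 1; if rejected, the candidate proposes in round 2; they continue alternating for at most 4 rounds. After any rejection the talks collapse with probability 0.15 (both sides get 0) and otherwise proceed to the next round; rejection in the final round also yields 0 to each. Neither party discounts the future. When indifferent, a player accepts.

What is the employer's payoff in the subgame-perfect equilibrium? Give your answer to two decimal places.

15.50

Round 4 (the candidate proposes): the employer will accept anything ≥ 0, so the candidate offers 0 and keeps 60.
Round 3 (the employer proposes): rejecting gives the candidate an expected 0.85 × 60 = 51; the employer offers that and keeps 9.
Round 2 (the candidate proposes): rejecting gives the employer an expected 0.85 × 9 = 7.65, so the candidate offers 7.65, keeping 52.35.
Round 1 (the employer proposes): rejecting gives the candidate an expected 0.85 × 52.35 = 44.4975; the employer offers that and keeps 15.5025.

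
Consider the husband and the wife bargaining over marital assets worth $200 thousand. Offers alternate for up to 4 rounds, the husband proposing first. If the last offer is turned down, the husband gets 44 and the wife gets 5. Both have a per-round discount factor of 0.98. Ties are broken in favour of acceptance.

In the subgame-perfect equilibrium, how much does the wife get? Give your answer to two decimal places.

150.75

Round 4 (the wife proposes): the husband gets 44 if talks fail, so the wife offers 44 and keeps 156.
Round 3 (the husband proposes): the wife can get 156 next round, worth 0.98 × 156 = 152.88 now; the husband offers that and keeps 47.12.
Round 2 (the wife proposes): the husband can get 47.12 next round, worth 0.98 × 47.12 = 46.1776 now. The wife offers 46.1776 and keeps 200 − 46.1776 = 153.8224.
Round 1 (the husband proposes): the wife can get 153.8224 next round, worth 0.98 × 153.8224 = 150.745952 now; the husband offers that and keeps 49.254048.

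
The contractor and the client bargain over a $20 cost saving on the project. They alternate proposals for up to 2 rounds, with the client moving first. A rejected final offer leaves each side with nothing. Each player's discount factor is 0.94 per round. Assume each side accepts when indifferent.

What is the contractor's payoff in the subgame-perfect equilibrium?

18.8

Round 2 (the contractor proposes): rejection yields 0 for the client; the contractor offers 0 and keeps 20.
Round 1 (the client proposes): the contractor can get 20 next round, worth 0.94 × 20 = 18.8 now. The client offers 18.8 and keeps 20 − 18.8 = 1.2.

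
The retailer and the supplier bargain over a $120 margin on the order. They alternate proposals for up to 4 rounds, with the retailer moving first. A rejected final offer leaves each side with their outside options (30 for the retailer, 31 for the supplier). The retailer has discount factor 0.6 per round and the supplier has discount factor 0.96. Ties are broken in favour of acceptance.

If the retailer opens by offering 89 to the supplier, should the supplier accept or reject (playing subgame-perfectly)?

Reject

Round 4 (the supplier proposes): the retailer gets 30 if talks fail, so the supplier offers 30 and keeps 90.
Round 3 (the retailer proposes): the supplier can get 90 next round, worth 0.96 × 90 = 86.4 now; the retailer offers that and keeps 33.6.
Round 2 (the supplier proposes): the retailer can get 33.6 next round, worth 0.6 × 33.6 = 20.16 now. The supplier offers 20.16 and keeps 120 − 20.16 = 99.84.
So by rejecting in round 1, the supplier gets 99.84 next round, worth 0.96 × 99.84 = 95.8464 now.
Offer 89 < 95.8464, so the supplier rejects.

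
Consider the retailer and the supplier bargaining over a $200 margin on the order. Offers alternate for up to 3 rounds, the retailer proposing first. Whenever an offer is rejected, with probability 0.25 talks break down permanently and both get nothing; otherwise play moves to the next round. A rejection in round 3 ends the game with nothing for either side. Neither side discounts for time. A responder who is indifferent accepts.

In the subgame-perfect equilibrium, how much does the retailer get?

Round 3 (the retailer proposes): rejection yields 0 for the supplier; the retailer offers 0 and keeps 200.
Round 2 (the supplier proposes): rejecting gives the retailer an expected 0.75 × 200 = 150. The supplier offers 150 and keeps 200 − 150 = 50.
Round 1 (the retailer proposes): rejecting gives the supplier an expected 0.75 × 50 = 37.5, so the retailer offers 37.5, keeping 162.5.

162.5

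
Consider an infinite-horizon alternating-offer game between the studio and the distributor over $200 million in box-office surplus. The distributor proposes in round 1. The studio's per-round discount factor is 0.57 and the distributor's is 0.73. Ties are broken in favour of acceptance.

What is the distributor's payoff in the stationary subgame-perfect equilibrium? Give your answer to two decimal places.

Let x be the distributor's share when the distributor proposes and y be the studio's share when the studio proposes.
The studio accepts iff offered ≥ 0.57·y, so x = 200 − 0.57y. Symmetrically y = 200 − 0.73x.
Substituting: x = 200 − 0.57(200 − 0.73x), giving x(1 − 0.73·0.57) = 200(1 − 0.57).
So x = 200 × 0.43 / 0.5839 ≈ 147.2855, and the studio receives 200 − x ≈ 52.7145.

147.29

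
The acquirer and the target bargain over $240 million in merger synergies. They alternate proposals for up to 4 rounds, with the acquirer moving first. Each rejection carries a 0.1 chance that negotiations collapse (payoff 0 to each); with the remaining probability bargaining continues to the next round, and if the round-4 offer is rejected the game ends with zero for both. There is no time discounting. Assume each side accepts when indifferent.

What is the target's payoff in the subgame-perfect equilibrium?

By backward induction:
Round 4 (the target proposes): the acquirer will accept anything ≥ 0, so the target offers 0 and keeps 240.
Round 3 (the acquirer proposes): rejecting gives the target an expected 0.9 × 240 = 216, so the acquirer offers 216, keeping 24.
Round 2 (the target proposes): rejecting gives the acquirer an expected 0.9 × 24 = 21.6. The target offers 21.6 and keeps 240 − 21.6 = 218.4.
Round 1 (the acquirer proposes): rejecting gives the target an expected 0.9 × 218.4 = 196.56, so the acquirer offers 196.56, keeping 43.44.

196.56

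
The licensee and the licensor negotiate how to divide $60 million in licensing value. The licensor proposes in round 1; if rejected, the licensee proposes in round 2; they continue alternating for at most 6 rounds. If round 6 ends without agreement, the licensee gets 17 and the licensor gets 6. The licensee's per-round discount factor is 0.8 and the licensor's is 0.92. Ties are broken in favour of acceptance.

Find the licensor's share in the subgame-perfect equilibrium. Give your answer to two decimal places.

Round 6 (the licensee proposes): the licensor gets 6 if talks fail, so the licensee offers 6 and keeps 54.
Round 5 (the licensor proposes): the licensee can get 54 next round, worth 0.8 × 54 = 43.2 now, so the licensor offers 43.2, keeping 16.8.
Round 4 (the licensee proposes): the licensor can get 16.8 next round, worth 0.92 × 16.8 = 15.456 now. The licensee offers 15.456 and keeps 60 − 15.456 = 44.544.
Round 3 (the licensor proposes): the licensee can get 44.544 next round, worth 0.8 × 44.544 = 35.6352 now. The licensor offers 35.6352 and keeps 60 − 35.6352 = 24.3648.
Round 2 (the licensee proposes): the licensor can get 24.3648 next round, worth 0.92 × 24.3648 = 22.415616 now; the licensee offers that and keeps 37.584384.
Round 1 (the licensor proposes): the licensee can get 37.584384 next round, worth 0.8 × 37.584384 = 30.0675072 now, so the licensor offers 30.0675072, keeping 29.9324928.

29.93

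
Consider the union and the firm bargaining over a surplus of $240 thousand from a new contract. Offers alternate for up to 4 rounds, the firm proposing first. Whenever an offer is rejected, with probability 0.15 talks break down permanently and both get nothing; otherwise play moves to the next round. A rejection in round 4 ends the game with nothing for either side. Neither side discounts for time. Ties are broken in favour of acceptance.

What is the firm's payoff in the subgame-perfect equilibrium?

By backward induction:
Round 4 (the union proposes): rejection yields 0 for the firm; the union offers 0 and keeps 240.
Round 3 (the firm proposes): rejecting gives the union an expected 0.85 × 240 = 204. The firm offers 204 and keeps 240 − 204 = 36.
Round 2 (the union proposes): rejecting gives the firm an expected 0.85 × 36 = 30.6, so the union offers 30.6, keeping 209.4.
Round 1 (the firm proposes): rejecting gives the union an expected 0.85 × 209.4 = 177.99. The firm offers 177.99 and keeps 240 − 177.99 = 62.01.

62.01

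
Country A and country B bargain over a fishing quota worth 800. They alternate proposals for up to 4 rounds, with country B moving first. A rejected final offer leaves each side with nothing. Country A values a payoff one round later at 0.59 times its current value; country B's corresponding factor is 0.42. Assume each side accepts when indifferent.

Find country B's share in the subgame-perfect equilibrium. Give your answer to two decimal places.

409.28

Round 4 (country A proposes): rejection yields 0 for country B; country A offers 0 and keeps 800.
Round 3 (country B proposes): country A can get 800 next round, worth 0.59 × 800 = 472 now; country B offers that and keeps 328.
Round 2 (country A proposes): country B can get 328 next round, worth 0.42 × 328 = 137.76 now, so country A offers 137.76, keeping 662.24.
Round 1 (country B proposes): country A can get 662.24 next round, worth 0.59 × 662.24 = 390.7216 now. Country B offers 390.7216 and keeps 800 − 390.7216 = 409.2784.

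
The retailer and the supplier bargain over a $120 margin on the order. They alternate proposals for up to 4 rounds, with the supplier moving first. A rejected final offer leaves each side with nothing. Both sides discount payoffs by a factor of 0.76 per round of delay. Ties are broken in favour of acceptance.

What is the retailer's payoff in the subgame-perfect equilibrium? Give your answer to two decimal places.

Work backward from the last round.
Round 4 (the retailer proposes): the supplier will accept anything ≥ 0, so the retailer offers 0 and keeps 120.
Round 3 (the supplier proposes): the retailer can get 120 next round, worth 0.76 × 120 = 91.2 now; the supplier offers that and keeps 28.8.
Round 2 (the retailer proposes): the supplier can get 28.8 next round, worth 0.76 × 28.8 = 21.888 now, so the retailer offers 21.888, keeping 98.112.
Round 1 (the supplier proposes): the retailer can get 98.112 next round, worth 0.76 × 98.112 = 74.56512 now; the supplier offers that and keeps 45.43488.

74.57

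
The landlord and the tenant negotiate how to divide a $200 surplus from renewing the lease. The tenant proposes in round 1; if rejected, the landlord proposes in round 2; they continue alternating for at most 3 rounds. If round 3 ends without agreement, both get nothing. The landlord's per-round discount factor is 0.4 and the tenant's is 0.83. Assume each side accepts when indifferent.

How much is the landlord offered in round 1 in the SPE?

Round 3 (the tenant proposes): the landlord will accept anything ≥ 0, so the tenant offers 0 and keeps 200.
Round 2 (the landlord proposes): the tenant can get 200 next round, worth 0.83 × 200 = 166 now, so the landlord offers 166, keeping 34.
Round 1 (the tenant proposes): the landlord can get 34 next round, worth 0.4 × 34 = 13.6 now. The tenant offers 13.6 and keeps 200 − 13.6 = 186.4.

13.6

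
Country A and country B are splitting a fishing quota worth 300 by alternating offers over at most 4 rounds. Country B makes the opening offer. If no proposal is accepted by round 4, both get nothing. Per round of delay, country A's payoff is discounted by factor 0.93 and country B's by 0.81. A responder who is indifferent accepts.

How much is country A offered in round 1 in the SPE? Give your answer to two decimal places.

Round 4 (country A proposes): rejection yields 0 for country B; country A offers 0 and keeps 300.
Round 3 (country B proposes): country A can get 300 next round, worth 0.93 × 300 = 279 now, so country B offers 279, keeping 21.
Round 2 (country A proposes): country B can get 21 next round, worth 0.81 × 21 = 17.01 now, so country A offers 17.01, keeping 282.99.
Round 1 (country B proposes): country A can get 282.99 next round, worth 0.93 × 282.99 = 263.1807 now, so country B offers 263.1807, keeping 36.8193.

263.18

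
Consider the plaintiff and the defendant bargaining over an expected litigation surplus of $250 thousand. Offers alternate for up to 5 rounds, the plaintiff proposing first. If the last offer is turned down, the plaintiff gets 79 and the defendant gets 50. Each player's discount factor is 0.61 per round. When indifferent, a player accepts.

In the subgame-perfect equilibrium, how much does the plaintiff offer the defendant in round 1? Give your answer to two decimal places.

88.53

Round 5 (the plaintiff proposes): the defendant gets 50 if talks fail, so the plaintiff offers 50 and keeps 200.
Round 4 (the defendant proposes): the plaintiff can get 200 next round, worth 0.61 × 200 = 122 now. The defendant offers 122 and keeps 250 − 122 = 128.
Round 3 (the plaintiff proposes): the defendant can get 128 next round, worth 0.61 × 128 = 78.08 now. The plaintiff offers 78.08 and keeps 250 − 78.08 = 171.92.
Round 2 (the defendant proposes): the plaintiff can get 171.92 next round, worth 0.61 × 171.92 = 104.8712 now; the defendant offers that and keeps 145.1288.
Round 1 (the plaintiff proposes): the defendant can get 145.1288 next round, worth 0.61 × 145.1288 = 88.528568 now. The plaintiff offers 88.528568 and keeps 250 − 88.528568 = 161.471432.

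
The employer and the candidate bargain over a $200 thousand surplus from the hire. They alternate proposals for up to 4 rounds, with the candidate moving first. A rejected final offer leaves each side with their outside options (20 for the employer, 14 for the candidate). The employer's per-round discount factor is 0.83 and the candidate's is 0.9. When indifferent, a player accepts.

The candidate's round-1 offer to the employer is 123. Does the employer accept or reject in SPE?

Reject

Work out the employer's continuation value if the offer is rejected.
Round 4 (the employer proposes): the candidate gets 14 if talks fail, so the employer offers 14 and keeps 186.
Round 3 (the candidate proposes): the employer can get 186 next round, worth 0.83 × 186 = 154.38 now. The candidate offers 154.38 and keeps 200 − 154.38 = 45.62.
Round 2 (the employer proposes): the candidate can get 45.62 next round, worth 0.9 × 45.62 = 41.058 now, so the employer offers 41.058, keeping 158.942.
So by rejecting in round 1, the employer gets 158.942 next round, worth 0.83 × 158.942 = 131.92186 now.
Offer 123 < 131.92186, so the employer rejects.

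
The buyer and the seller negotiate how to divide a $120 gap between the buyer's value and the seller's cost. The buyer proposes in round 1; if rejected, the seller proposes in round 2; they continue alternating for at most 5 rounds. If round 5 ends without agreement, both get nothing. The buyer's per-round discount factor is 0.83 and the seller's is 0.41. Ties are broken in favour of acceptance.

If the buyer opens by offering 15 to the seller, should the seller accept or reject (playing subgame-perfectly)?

Accept

Round 5 (the buyer proposes): the seller will accept anything ≥ 0, so the buyer offers 0 and keeps 120.
Round 4 (the seller proposes): the buyer can get 120 next round, worth 0.83 × 120 = 99.6 now, so the seller offers 99.6, keeping 20.4.
Round 3 (the buyer proposes): the seller can get 20.4 next round, worth 0.41 × 20.4 = 8.364 now, so the buyer offers 8.364, keeping 111.636.
Round 2 (the seller proposes): the buyer can get 111.636 next round, worth 0.83 × 111.636 = 92.65788 now; the seller offers that and keeps 27.34212.
So by rejecting in round 1, the seller gets 27.34212 next round, worth 0.41 × 27.34212 = 11.2102692 now.
Offer 15 ≥ 11.2102692, so the seller accepts.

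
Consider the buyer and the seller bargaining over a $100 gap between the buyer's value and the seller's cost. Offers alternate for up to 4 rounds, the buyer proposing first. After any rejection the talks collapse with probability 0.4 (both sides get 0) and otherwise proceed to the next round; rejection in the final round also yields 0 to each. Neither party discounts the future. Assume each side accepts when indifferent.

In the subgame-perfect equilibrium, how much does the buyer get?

54.4

Round 4 (the seller proposes): rejection yields 0 for the buyer; the seller offers 0 and keeps 100.
Round 3 (the buyer proposes): rejecting gives the seller an expected 0.6 × 100 = 60; the buyer offers that and keeps 40.
Round 2 (the seller proposes): rejecting gives the buyer an expected 0.6 × 40 = 24; the seller offers that and keeps 76.
Round 1 (the buyer proposes): rejecting gives the seller an expected 0.6 × 76 = 45.6, so the buyer offers 45.6, keeping 54.4.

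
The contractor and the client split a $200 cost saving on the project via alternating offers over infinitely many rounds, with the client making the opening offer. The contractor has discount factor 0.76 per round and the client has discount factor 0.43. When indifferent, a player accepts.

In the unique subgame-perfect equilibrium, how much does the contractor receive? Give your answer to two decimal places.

128.70

When the client proposes, the contractor accepts any offer worth at least 0.76 times what the contractor would get by proposing next round; and vice versa.
This gives x = 200 − 0.76y and y = 200 − 0.43x, where x and y are each side's share when it proposes.
Hence (1 − 0.76·0.43)x = 200(1 − 0.76), i.e. 0.6732·x = 48.
x ≈ 71.3012; the contractor's share is 200 − x ≈ 128.6988.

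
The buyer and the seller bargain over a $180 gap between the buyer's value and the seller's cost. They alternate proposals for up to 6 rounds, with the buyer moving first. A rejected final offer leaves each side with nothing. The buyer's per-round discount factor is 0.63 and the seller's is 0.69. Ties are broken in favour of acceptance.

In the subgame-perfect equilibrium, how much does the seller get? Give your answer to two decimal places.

Round 6 (the seller proposes): rejection yields 0 for the buyer; the seller offers 0 and keeps 180.
Round 5 (the buyer proposes): the seller can get 180 next round, worth 0.69 × 180 = 124.2 now; the buyer offers that and keeps 55.8.
Round 4 (the seller proposes): the buyer can get 55.8 next round, worth 0.63 × 55.8 = 35.154 now, so the seller offers 35.154, keeping 144.846.
Round 3 (the buyer proposes): the seller can get 144.846 next round, worth 0.69 × 144.846 = 99.94374 now, so the buyer offers 99.94374, keeping 80.05626.
Round 2 (the seller proposes): the buyer can get 80.05626 next round, worth 0.63 × 80.05626 = 50.4354438 now. The seller offers 50.4354438 and keeps 180 − 50.4354438 = 129.5645562.
Round 1 (the buyer proposes): the seller can get 129.5645562 next round, worth 0.69 × 129.5645562 = 89.399543778 now; the buyer offers that and keeps 90.600456222.

89.40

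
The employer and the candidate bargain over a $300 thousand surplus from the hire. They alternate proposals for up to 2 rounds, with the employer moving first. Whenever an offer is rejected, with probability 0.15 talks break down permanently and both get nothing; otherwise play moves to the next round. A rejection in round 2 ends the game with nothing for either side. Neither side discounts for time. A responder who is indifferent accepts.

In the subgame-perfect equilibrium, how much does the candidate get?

By backward induction:
Round 2 (the candidate proposes): the employer will accept anything ≥ 0, so the candidate offers 0 and keeps 300.
Round 1 (the employer proposes): rejecting gives the candidate an expected 0.85 × 300 = 255. The employer offers 255 and keeps 300 − 255 = 45.

255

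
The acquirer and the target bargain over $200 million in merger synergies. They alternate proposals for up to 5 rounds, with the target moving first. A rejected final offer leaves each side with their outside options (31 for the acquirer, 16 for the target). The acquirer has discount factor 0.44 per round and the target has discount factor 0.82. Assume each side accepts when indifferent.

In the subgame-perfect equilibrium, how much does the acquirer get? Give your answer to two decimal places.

25.59

Round 5 (the target proposes): the acquirer gets 31 if talks fail, so the target offers 31 and keeps 169.
Round 4 (the acquirer proposes): the target can get 169 next round, worth 0.82 × 169 = 138.58 now. The acquirer offers 138.58 and keeps 200 − 138.58 = 61.42.
Round 3 (the target proposes): the acquirer can get 61.42 next round, worth 0.44 × 61.42 = 27.0248 now; the target offers that and keeps 172.9752.
Round 2 (the acquirer proposes): the target can get 172.9752 next round, worth 0.82 × 172.9752 = 141.839664 now; the acquirer offers that and keeps 58.160336.
Round 1 (the target proposes): the acquirer can get 58.160336 next round, worth 0.44 × 58.160336 = 25.59054784 now. The target offers 25.59054784 and keeps 200 − 25.59054784 = 174.40945216.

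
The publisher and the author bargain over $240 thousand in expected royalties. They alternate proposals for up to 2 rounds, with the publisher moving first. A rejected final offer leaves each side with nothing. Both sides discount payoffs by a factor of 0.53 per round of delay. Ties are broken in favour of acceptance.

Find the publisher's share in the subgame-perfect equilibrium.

Round 2 (the author proposes): rejection yields 0 for the publisher; the author offers 0 and keeps 240.
Round 1 (the publisher proposes): the author can get 240 next round, worth 0.53 × 240 = 127.2 now; the publisher offers that and keeps 112.8.

112.8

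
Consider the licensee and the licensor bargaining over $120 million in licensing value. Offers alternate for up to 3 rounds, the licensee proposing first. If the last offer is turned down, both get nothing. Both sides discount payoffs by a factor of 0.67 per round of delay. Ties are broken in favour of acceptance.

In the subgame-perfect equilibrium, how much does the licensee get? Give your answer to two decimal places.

Round 3 (the licensee proposes): rejection yields 0 for the licensor; the licensee offers 0 and keeps 120.
Round 2 (the licensor proposes): the licensee can get 120 next round, worth 0.67 × 120 = 80.4 now, so the licensor offers 80.4, keeping 39.6.
Round 1 (the licensee proposes): the licensor can get 39.6 next round, worth 0.67 × 39.6 = 26.532 now; the licensee offers that and keeps 93.468.

93.47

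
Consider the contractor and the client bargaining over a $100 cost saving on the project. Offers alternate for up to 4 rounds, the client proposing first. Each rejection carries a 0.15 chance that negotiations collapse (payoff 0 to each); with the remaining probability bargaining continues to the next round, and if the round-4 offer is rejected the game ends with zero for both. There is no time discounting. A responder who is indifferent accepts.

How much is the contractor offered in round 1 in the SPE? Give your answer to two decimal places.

74.16

Round 4 (the contractor proposes): rejection yields 0 for the client; the contractor offers 0 and keeps 100.
Round 3 (the client proposes): rejecting gives the contractor an expected 0.85 × 100 = 85. The client offers 85 and keeps 100 − 85 = 15.
Round 2 (the contractor proposes): rejecting gives the client an expected 0.85 × 15 = 12.75. The contractor offers 12.75 and keeps 100 − 12.75 = 87.25.
Round 1 (the client proposes): rejecting gives the contractor an expected 0.85 × 87.25 = 74.1625, so the client offers 74.1625, keeping 25.8375.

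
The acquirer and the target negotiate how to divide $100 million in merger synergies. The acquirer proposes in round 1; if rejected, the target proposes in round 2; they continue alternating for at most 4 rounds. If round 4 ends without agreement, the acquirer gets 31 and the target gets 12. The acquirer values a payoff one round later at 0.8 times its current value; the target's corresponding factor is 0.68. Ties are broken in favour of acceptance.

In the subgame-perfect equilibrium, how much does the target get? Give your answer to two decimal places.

39.12

Round 4 (the target proposes): the acquirer gets 31 if talks fail, so the target offers 31 and keeps 69.
Round 3 (the acquirer proposes): the target can get 69 next round, worth 0.68 × 69 = 46.92 now; the acquirer offers that and keeps 53.08.
Round 2 (the target proposes): the acquirer can get 53.08 next round, worth 0.8 × 53.08 = 42.464 now; the target offers that and keeps 57.536.
Round 1 (the acquirer proposes): the target can get 57.536 next round, worth 0.68 × 57.536 = 39.12448 now; the acquirer offers that and keeps 60.87552.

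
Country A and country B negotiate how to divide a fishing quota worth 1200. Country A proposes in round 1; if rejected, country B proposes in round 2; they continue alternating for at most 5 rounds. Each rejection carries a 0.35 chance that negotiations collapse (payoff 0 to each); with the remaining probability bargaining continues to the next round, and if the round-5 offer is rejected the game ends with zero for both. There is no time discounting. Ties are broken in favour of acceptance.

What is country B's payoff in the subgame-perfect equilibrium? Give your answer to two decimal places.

By backward induction:
Round 5 (country A proposes): country B will accept anything ≥ 0, so country A offers 0 and keeps 1200.
Round 4 (country B proposes): rejecting gives country A an expected 0.65 × 1200 = 780; country B offers that and keeps 420.
Round 3 (country A proposes): rejecting gives country B an expected 0.65 × 420 = 273, so country A offers 273, keeping 927.
Round 2 (country B proposes): rejecting gives country A an expected 0.65 × 927 = 602.55; country B offers that and keeps 597.45.
Round 1 (country A proposes): rejecting gives country B an expected 0.65 × 597.45 = 388.3425, so country A offers 388.3425, keeping 811.6575.

388.34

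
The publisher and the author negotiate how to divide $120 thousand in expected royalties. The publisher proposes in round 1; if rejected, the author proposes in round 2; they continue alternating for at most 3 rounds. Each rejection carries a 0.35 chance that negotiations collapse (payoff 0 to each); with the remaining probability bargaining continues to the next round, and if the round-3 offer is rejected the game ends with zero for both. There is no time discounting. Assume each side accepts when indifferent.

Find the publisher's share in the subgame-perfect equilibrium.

By backward induction:
Round 3 (the publisher proposes): the author will accept anything ≥ 0, so the publisher offers 0 and keeps 120.
Round 2 (the author proposes): rejecting gives the publisher an expected 0.65 × 120 = 78, so the author offers 78, keeping 42.
Round 1 (the publisher proposes): rejecting gives the author an expected 0.65 × 42 = 27.3. The publisher offers 27.3 and keeps 120 − 27.3 = 92.7.

92.7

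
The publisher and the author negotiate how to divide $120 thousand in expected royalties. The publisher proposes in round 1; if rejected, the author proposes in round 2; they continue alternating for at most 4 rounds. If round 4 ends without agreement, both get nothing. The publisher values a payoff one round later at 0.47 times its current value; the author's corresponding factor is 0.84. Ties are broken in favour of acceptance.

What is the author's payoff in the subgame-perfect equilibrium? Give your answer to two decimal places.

Round 4 (the author proposes): the publisher will accept anything ≥ 0, so the author offers 0 and keeps 120.
Round 3 (the publisher proposes): the author can get 120 next round, worth 0.84 × 120 = 100.8 now, so the publisher offers 100.8, keeping 19.2.
Round 2 (the author proposes): the publisher can get 19.2 next round, worth 0.47 × 19.2 = 9.024 now. The author offers 9.024 and keeps 120 − 9.024 = 110.976.
Round 1 (the publisher proposes): the author can get 110.976 next round, worth 0.84 × 110.976 = 93.21984 now; the publisher offers that and keeps 26.78016.

93.22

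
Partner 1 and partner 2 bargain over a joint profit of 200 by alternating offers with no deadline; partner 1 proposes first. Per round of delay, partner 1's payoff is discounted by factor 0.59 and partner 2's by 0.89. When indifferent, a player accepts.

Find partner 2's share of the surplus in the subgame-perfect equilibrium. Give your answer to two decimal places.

153.67

Let x be partner 1's share when partner 1 proposes and y be partner 2's share when partner 2 proposes.
Partner 2 accepts iff offered ≥ 0.89·y, so x = 200 − 0.89y. Symmetrically y = 200 − 0.59x.
Substituting: x = 200 − 0.89(200 − 0.59x), giving x(1 − 0.59·0.89) = 200(1 − 0.89).
So x = 200 × 0.11 / 0.4749 ≈ 46.3255, and partner 2 receives 200 − x ≈ 153.6745.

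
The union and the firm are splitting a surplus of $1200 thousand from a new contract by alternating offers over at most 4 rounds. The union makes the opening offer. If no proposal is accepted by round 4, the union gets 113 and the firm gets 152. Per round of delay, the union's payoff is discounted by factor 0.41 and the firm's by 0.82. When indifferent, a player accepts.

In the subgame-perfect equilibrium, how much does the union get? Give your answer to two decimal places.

Round 4 (the firm proposes): the union gets 113 if talks fail, so the firm offers 113 and keeps 1087.
Round 3 (the union proposes): the firm can get 1087 next round, worth 0.82 × 1087 = 891.34 now; the union offers that and keeps 308.66.
Round 2 (the firm proposes): the union can get 308.66 next round, worth 0.41 × 308.66 = 126.5506 now. The firm offers 126.5506 and keeps 1200 − 126.5506 = 1073.4494.
Round 1 (the union proposes): the firm can get 1073.4494 next round, worth 0.82 × 1073.4494 = 880.228508 now; the union offers that and keeps 319.771492.

319.77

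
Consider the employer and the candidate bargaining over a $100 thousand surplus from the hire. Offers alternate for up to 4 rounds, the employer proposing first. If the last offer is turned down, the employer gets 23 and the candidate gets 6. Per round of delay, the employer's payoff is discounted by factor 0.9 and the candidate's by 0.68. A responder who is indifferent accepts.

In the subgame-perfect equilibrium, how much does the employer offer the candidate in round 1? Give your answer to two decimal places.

Round 4 (the candidate proposes): the employer gets 23 if talks fail, so the candidate offers 23 and keeps 77.
Round 3 (the employer proposes): the candidate can get 77 next round, worth 0.68 × 77 = 52.36 now; the employer offers that and keeps 47.64.
Round 2 (the candidate proposes): the employer can get 47.64 next round, worth 0.9 × 47.64 = 42.876 now. The candidate offers 42.876 and keeps 100 − 42.876 = 57.124.
Round 1 (the employer proposes): the candidate can get 57.124 next round, worth 0.68 × 57.124 = 38.84432 now. The employer offers 38.84432 and keeps 100 − 38.84432 = 61.15568.

38.84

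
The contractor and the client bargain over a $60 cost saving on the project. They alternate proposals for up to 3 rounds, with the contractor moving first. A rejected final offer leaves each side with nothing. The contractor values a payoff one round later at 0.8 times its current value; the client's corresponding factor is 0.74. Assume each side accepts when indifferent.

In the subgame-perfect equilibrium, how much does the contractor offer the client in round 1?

8.88

Round 3 (the contractor proposes): rejection yields 0 for the client; the contractor offers 0 and keeps 60.
Round 2 (the client proposes): the contractor can get 60 next round, worth 0.8 × 60 = 48 now. The client offers 48 and keeps 60 − 48 = 12.
Round 1 (the contractor proposes): the client can get 12 next round, worth 0.74 × 12 = 8.88 now, so the contractor offers 8.88, keeping 51.12.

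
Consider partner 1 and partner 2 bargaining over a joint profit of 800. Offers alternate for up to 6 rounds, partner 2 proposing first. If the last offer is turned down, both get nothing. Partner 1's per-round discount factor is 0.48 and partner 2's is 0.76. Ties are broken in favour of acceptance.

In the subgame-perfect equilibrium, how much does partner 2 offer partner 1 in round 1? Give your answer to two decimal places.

Solve by backward induction from round 6.
Round 6 (partner 1 proposes): rejection yields 0 for partner 2; partner 1 offers 0 and keeps 800.
Round 5 (partner 2 proposes): partner 1 can get 800 next round, worth 0.48 × 800 = 384 now, so partner 2 offers 384, keeping 416.
Round 4 (partner 1 proposes): partner 2 can get 416 next round, worth 0.76 × 416 = 316.16 now, so partner 1 offers 316.16, keeping 483.84.
Round 3 (partner 2 proposes): partner 1 can get 483.84 next round, worth 0.48 × 483.84 = 232.2432 now; partner 2 offers that and keeps 567.7568.
Round 2 (partner 1 proposes): partner 2 can get 567.7568 next round, worth 0.76 × 567.7568 = 431.495168 now, so partner 1 offers 431.495168, keeping 368.504832.
Round 1 (partner 2 proposes): partner 1 can get 368.504832 next round, worth 0.48 × 368.504832 = 176.88231936 now, so partner 2 offers 176.88231936, keeping 623.11768064.

176.88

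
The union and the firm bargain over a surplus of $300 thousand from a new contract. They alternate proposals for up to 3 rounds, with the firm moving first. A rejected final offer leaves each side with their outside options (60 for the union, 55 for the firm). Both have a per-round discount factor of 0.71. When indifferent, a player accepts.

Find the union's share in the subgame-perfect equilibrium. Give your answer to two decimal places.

92.02

By backward induction:
Round 3 (the firm proposes): the union gets 60 if talks fail, so the firm offers 60 and keeps 240.
Round 2 (the union proposes): the firm can get 240 next round, worth 0.71 × 240 = 170.4 now. The union offers 170.4 and keeps 300 − 170.4 = 129.6.
Round 1 (the firm proposes): the union can get 129.6 next round, worth 0.71 × 129.6 = 92.016 now; the firm offers that and keeps 207.984.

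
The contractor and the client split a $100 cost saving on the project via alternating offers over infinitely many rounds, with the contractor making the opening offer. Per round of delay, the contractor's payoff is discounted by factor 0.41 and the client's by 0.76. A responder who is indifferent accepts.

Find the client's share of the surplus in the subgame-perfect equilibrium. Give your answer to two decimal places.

When the contractor proposes, the client accepts any offer worth at least 0.76 times what the client would get by proposing next round; and vice versa.
This gives x = 100 − 0.76y and y = 100 − 0.41x, where x and y are each side's share when it proposes.
Hence (1 − 0.76·0.41)x = 100(1 − 0.76), i.e. 0.6884·x = 24.
x ≈ 34.8635; the client's share is 100 − x ≈ 65.1365.

65.14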